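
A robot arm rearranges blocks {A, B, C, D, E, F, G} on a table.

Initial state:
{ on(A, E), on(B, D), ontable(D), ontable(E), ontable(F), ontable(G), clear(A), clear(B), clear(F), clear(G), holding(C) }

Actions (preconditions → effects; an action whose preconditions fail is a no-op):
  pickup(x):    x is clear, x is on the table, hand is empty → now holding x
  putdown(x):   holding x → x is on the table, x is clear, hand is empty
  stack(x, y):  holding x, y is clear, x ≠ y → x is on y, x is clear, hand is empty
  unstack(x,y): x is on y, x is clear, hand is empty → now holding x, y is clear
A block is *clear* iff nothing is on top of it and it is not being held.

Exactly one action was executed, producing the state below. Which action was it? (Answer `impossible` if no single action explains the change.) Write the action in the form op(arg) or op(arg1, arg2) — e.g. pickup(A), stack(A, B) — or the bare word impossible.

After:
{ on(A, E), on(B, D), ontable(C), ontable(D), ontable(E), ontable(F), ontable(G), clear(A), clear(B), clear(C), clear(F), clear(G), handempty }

putdown(C)

target: towers=[C; D/B; E/A; F; G] holding=-
        putdown(C) → towers=[C; D/B; E/A; F; G] holding=-  ← match
       stack(C, B) → towers=[D/B/C; E/A; F; G] holding=-
       stack(C, F) → towers=[D/B; E/A; F/C; G] holding=-
       stack(C, G) → towers=[D/B; E/A; F; G/C] holding=-
       stack(C, A) → towers=[D/B; E/A/C; F; G] holding=-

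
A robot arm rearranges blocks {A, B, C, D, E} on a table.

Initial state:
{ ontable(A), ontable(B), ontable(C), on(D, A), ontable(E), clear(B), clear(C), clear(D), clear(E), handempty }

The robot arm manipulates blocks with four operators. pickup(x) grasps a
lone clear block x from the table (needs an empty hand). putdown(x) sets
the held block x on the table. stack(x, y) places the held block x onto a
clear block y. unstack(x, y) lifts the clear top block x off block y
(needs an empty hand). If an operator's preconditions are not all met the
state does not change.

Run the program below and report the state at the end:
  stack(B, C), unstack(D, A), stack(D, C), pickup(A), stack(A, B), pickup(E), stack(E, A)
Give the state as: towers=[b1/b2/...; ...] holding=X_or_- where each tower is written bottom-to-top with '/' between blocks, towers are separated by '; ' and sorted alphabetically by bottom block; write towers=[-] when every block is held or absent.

towers=[B/A/E; C/D] holding=-

step 1 (stack(B, C)) [no-op]: towers=[A/D; B; C; E] holding=-
step 2 (unstack(D, A)): towers=[A; B; C; E] holding=D
step 3 (stack(D, C)): towers=[A; B; C/D; E] holding=-
step 4 (pickup(A)): towers=[B; C/D; E] holding=A
step 5 (stack(A, B)): towers=[B/A; C/D; E] holding=-
step 6 (pickup(E)): towers=[B/A; C/D] holding=E
step 7 (stack(E, A)): towers=[B/A/E; C/D] holding=-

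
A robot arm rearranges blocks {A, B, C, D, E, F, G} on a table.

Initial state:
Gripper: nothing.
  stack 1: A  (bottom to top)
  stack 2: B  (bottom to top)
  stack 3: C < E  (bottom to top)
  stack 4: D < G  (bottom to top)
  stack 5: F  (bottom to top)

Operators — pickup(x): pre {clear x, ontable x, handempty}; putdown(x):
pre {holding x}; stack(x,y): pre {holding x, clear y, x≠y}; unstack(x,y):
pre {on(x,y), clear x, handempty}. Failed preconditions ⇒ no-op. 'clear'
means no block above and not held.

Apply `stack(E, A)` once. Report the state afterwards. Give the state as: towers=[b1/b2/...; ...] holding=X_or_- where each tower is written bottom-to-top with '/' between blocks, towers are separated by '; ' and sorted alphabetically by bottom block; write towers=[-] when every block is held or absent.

before: towers=[A; B; C/E; D/G; F] holding=-
pre[stack(E, A)]: holding(E) no, clear(A) yes, E≠A yes
holding(E) unmet → stack(E, A) is a no-op
after:  towers=[A; B; C/E; D/G; F] holding=-

towers=[A; B; C/E; D/G; F] holding=-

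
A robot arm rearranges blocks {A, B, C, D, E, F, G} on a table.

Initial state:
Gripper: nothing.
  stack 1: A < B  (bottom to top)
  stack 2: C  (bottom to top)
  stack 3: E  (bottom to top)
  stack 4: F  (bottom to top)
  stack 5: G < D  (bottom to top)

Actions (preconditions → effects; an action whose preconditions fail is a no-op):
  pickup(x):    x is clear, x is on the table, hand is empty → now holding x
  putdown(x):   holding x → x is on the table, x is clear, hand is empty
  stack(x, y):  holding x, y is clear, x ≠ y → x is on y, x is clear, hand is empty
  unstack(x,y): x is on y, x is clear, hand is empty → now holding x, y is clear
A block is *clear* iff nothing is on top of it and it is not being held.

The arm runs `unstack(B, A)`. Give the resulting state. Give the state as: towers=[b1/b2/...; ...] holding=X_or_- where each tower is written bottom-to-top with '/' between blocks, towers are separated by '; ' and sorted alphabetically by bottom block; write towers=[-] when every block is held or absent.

before: towers=[A/B; C; E; F; G/D] holding=-
pre[unstack(B, A)]: on(B,A) ✓, clear(B) ✓, handempty ✓
all met → apply unstack(B, A)
after:  towers=[A; C; E; F; G/D] holding=B

towers=[A; C; E; F; G/D] holding=B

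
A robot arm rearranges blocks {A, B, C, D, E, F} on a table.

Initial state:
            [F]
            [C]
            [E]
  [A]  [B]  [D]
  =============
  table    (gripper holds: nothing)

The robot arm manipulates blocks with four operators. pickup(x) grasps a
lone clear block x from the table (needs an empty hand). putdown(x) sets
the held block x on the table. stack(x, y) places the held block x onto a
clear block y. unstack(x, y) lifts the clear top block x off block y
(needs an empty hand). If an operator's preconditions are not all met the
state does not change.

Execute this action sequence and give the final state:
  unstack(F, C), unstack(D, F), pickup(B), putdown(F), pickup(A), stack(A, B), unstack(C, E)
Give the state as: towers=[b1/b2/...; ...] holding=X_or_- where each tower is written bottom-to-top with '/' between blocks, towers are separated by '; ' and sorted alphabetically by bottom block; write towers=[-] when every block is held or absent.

step 1 (unstack(F, C)): towers=[A; B; D/E/C] holding=F
step 2 (unstack(D, F)) [no-op]: towers=[A; B; D/E/C] holding=F
step 3 (pickup(B)) [no-op]: towers=[A; B; D/E/C] holding=F
step 4 (putdown(F)): towers=[A; B; D/E/C; F] holding=-
step 5 (pickup(A)): towers=[B; D/E/C; F] holding=A
step 6 (stack(A, B)): towers=[B/A; D/E/C; F] holding=-
step 7 (unstack(C, E)): towers=[B/A; D/E; F] holding=C

towers=[B/A; D/E; F] holding=C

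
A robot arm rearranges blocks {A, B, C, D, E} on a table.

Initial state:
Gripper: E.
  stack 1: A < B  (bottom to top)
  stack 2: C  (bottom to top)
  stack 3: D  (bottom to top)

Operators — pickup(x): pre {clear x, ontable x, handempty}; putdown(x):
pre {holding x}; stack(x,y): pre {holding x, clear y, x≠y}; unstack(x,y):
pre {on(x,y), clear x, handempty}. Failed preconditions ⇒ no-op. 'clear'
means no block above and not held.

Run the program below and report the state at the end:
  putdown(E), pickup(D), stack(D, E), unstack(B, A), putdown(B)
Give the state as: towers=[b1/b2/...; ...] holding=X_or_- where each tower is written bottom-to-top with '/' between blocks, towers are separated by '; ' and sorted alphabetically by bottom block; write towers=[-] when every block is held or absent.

step 1 (putdown(E)): towers=[A/B; C; D; E] holding=-
step 2 (pickup(D)): towers=[A/B; C; E] holding=D
step 3 (stack(D, E)): towers=[A/B; C; E/D] holding=-
step 4 (unstack(B, A)): towers=[A; C; E/D] holding=B
step 5 (putdown(B)): towers=[A; B; C; E/D] holding=-

towers=[A; B; C; E/D] holding=-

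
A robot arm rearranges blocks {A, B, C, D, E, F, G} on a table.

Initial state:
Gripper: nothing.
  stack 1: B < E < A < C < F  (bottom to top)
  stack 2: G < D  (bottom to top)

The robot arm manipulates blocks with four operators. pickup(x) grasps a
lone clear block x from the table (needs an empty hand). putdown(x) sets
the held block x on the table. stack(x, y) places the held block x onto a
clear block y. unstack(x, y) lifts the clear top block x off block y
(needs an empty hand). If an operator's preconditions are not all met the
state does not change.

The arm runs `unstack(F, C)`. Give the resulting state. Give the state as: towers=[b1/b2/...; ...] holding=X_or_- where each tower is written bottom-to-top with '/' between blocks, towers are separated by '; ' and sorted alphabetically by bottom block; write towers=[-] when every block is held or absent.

towers=[B/E/A/C; G/D] holding=F

before: towers=[B/E/A/C/F; G/D] holding=-
pre[unstack(F, C)]: on(F,C) yes, clear(F) yes, handempty yes
all met → apply unstack(F, C)
after:  towers=[B/E/A/C; G/D] holding=F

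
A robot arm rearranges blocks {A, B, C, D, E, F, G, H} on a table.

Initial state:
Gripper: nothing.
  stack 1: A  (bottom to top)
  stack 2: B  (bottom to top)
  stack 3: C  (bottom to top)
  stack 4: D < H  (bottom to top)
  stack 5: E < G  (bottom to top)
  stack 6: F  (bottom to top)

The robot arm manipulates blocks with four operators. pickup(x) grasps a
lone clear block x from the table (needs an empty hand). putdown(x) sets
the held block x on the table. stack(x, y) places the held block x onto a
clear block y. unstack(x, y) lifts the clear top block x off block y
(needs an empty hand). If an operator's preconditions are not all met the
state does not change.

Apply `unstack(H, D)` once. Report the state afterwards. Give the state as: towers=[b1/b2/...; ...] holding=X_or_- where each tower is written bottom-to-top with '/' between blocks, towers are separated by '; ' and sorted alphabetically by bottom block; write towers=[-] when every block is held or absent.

before: towers=[A; B; C; D/H; E/G; F] holding=-
pre[unstack(H, D)]: on(H,D) ✓, clear(H) ✓, handempty ✓
all met → apply unstack(H, D)
after:  towers=[A; B; C; D; E/G; F] holding=H

towers=[A; B; C; D; E/G; F] holding=H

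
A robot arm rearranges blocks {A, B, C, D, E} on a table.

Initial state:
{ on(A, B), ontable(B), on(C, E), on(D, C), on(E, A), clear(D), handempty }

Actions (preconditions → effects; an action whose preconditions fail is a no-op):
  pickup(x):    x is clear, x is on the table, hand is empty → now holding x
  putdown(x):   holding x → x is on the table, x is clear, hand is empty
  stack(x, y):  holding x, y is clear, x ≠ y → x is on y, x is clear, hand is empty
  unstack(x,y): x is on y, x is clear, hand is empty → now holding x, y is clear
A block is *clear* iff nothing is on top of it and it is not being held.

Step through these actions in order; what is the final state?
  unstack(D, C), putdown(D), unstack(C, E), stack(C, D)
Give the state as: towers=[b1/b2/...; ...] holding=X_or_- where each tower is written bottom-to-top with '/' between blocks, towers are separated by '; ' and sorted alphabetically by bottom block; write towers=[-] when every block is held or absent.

step 1 (unstack(D, C)): towers=[B/A/E/C] holding=D
step 2 (putdown(D)): towers=[B/A/E/C; D] holding=-
step 3 (unstack(C, E)): towers=[B/A/E; D] holding=C
step 4 (stack(C, D)): towers=[B/A/E; D/C] holding=-

towers=[B/A/E; D/C] holding=-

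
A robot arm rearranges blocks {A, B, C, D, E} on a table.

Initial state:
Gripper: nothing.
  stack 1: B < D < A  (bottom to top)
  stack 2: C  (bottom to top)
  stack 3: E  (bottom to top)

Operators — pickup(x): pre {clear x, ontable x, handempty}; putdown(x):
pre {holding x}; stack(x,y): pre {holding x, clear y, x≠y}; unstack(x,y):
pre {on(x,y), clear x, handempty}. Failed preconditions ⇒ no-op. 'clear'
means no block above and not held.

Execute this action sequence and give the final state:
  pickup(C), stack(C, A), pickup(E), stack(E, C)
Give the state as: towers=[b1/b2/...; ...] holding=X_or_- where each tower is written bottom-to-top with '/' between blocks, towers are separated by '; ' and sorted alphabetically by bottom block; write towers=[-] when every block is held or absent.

step 1 (pickup(C)): towers=[B/D/A; E] holding=C
step 2 (stack(C, A)): towers=[B/D/A/C; E] holding=-
step 3 (pickup(E)): towers=[B/D/A/C] holding=E
step 4 (stack(E, C)): towers=[B/D/A/C/E] holding=-

towers=[B/D/A/C/E] holding=-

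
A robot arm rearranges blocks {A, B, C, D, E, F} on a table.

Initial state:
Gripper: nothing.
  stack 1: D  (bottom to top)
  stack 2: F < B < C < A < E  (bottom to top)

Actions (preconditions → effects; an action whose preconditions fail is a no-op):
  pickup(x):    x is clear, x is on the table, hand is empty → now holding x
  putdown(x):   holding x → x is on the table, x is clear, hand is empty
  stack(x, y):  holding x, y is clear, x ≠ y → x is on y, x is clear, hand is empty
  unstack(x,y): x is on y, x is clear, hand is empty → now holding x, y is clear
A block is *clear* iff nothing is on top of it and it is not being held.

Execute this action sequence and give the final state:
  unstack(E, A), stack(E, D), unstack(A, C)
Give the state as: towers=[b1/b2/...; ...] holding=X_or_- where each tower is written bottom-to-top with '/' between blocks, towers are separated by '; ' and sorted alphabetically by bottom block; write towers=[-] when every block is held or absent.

step 1 (unstack(E, A)): towers=[D; F/B/C/A] holding=E
step 2 (stack(E, D)): towers=[D/E; F/B/C/A] holding=-
step 3 (unstack(A, C)): towers=[D/E; F/B/C] holding=A

towers=[D/E; F/B/C] holding=A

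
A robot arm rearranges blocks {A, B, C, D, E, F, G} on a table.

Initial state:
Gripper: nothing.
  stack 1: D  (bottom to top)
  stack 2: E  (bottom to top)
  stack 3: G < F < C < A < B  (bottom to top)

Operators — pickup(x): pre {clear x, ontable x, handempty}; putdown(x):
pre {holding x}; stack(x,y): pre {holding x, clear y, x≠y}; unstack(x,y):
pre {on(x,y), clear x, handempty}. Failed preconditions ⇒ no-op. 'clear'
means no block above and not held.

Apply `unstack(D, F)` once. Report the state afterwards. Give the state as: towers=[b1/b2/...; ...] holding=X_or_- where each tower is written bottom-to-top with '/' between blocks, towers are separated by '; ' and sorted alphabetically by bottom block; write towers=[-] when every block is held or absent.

towers=[D; E; G/F/C/A/B] holding=-

before: towers=[D; E; G/F/C/A/B] holding=-
pre[unstack(D, F)]: on(D,F) no, clear(D) yes, handempty yes
on(D,F) unmet → unstack(D, F) is a no-op
after:  towers=[D; E; G/F/C/A/B] holding=-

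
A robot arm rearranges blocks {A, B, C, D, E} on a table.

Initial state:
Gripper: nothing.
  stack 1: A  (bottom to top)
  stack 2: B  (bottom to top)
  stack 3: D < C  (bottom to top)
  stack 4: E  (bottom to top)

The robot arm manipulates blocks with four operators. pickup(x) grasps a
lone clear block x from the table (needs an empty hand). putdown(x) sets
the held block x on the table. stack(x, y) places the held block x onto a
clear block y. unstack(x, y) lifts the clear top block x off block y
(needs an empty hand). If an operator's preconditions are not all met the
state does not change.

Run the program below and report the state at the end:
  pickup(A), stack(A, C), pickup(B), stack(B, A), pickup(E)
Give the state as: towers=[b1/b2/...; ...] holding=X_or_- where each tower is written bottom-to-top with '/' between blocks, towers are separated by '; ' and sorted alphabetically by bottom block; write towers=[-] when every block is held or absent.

step 1 (pickup(A)): towers=[B; D/C; E] holding=A
step 2 (stack(A, C)): towers=[B; D/C/A; E] holding=-
step 3 (pickup(B)): towers=[D/C/A; E] holding=B
step 4 (stack(B, A)): towers=[D/C/A/B; E] holding=-
step 5 (pickup(E)): towers=[D/C/A/B] holding=E

towers=[D/C/A/B] holding=E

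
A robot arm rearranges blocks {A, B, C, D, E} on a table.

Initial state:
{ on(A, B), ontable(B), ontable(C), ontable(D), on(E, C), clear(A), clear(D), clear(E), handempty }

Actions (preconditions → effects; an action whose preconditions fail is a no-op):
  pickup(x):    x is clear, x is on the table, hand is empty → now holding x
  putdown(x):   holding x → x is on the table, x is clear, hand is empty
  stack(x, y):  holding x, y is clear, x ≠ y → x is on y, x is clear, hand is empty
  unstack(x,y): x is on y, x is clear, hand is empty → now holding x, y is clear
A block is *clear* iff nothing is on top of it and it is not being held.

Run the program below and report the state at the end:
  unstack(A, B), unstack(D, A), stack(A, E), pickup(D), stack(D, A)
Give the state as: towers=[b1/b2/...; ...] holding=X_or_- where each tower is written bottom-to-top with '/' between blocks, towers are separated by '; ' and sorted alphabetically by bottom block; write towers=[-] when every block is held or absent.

step 1 (unstack(A, B)): towers=[B; C/E; D] holding=A
step 2 (unstack(D, A)) [no-op]: towers=[B; C/E; D] holding=A
step 3 (stack(A, E)): towers=[B; C/E/A; D] holding=-
step 4 (pickup(D)): towers=[B; C/E/A] holding=D
step 5 (stack(D, A)): towers=[B; C/E/A/D] holding=-

towers=[B; C/E/A/D] holding=-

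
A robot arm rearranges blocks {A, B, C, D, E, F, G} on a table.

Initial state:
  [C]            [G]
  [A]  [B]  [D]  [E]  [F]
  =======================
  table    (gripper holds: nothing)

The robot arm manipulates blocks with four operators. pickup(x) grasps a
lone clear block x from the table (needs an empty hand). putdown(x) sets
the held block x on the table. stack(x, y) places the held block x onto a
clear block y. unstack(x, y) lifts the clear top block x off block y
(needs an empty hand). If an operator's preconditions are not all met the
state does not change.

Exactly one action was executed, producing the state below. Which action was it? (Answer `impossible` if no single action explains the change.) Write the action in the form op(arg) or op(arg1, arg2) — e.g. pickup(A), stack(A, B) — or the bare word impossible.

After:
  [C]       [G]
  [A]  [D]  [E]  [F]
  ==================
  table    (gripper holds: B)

target: towers=[A/C; D; E/G; F] holding=B
         pickup(B) → towers=[A/C; D; E/G; F] holding=B  ← match
         pickup(F) → towers=[A/C; B; D; E/G] holding=F
     unstack(G, E) → towers=[A/C; B; D; E; F] holding=G
         pickup(D) → towers=[A/C; B; E/G; F] holding=D
     unstack(C, A) → towers=[A; B; D; E/G; F] holding=C

pickup(B)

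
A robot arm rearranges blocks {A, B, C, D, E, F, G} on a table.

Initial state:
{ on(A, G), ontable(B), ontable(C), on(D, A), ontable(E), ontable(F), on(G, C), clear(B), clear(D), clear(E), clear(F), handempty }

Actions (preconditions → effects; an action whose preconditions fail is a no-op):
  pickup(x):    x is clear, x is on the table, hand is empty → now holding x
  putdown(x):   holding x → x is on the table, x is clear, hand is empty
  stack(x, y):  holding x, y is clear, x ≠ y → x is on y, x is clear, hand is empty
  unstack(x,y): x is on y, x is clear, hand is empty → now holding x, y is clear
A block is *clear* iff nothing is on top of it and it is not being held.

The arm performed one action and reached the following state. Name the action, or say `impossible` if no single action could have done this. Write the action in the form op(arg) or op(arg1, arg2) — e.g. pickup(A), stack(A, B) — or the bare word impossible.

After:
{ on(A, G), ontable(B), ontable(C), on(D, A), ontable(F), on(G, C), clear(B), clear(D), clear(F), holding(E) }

target: towers=[B; C/G/A/D; F] holding=E
         pickup(B) → towers=[C/G/A/D; E; F] holding=B
         pickup(F) → towers=[B; C/G/A/D; E] holding=F
     unstack(D, A) → towers=[B; C/G/A; E; F] holding=D
         pickup(E) → towers=[B; C/G/A/D; F] holding=E  ← match

pickup(E)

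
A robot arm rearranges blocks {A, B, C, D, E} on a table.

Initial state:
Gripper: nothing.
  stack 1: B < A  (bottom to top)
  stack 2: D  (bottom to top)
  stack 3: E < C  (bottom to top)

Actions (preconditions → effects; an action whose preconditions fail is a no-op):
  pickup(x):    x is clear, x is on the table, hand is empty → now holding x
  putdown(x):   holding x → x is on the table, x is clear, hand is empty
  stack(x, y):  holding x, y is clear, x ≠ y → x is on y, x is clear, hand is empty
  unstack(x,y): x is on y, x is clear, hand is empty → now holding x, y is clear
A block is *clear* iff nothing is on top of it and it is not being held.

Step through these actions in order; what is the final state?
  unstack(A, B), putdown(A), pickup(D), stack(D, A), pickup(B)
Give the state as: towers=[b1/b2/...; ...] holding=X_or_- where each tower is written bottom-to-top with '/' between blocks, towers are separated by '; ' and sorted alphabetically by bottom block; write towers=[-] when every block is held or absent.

towers=[A/D; E/C] holding=B

step 1 (unstack(A, B)): towers=[B; D; E/C] holding=A
step 2 (putdown(A)): towers=[A; B; D; E/C] holding=-
step 3 (pickup(D)): towers=[A; B; E/C] holding=D
step 4 (stack(D, A)): towers=[A/D; B; E/C] holding=-
step 5 (pickup(B)): towers=[A/D; E/C] holding=B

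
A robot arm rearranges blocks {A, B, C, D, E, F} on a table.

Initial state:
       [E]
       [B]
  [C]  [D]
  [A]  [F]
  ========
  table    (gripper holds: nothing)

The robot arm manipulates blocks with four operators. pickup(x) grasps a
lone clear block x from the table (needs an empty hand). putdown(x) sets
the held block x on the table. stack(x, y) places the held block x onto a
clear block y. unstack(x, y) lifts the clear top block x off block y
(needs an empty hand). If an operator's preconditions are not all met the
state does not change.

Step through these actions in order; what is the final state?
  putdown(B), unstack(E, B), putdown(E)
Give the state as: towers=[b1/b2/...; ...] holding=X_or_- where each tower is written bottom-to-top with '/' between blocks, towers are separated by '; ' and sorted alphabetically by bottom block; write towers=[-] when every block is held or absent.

towers=[A/C; E; F/D/B] holding=-

step 1 (putdown(B)) [no-op]: towers=[A/C; F/D/B/E] holding=-
step 2 (unstack(E, B)): towers=[A/C; F/D/B] holding=E
step 3 (putdown(E)): towers=[A/C; E; F/D/B] holding=-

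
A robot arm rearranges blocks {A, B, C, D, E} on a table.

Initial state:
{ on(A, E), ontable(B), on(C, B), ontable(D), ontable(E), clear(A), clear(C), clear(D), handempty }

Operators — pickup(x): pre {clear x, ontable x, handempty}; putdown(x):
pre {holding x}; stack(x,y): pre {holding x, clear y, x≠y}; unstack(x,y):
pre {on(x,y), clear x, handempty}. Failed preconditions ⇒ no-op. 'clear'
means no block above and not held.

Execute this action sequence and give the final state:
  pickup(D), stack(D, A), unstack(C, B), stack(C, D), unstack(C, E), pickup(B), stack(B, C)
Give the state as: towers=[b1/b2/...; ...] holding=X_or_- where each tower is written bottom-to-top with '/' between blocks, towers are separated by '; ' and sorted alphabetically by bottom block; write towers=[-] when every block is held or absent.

towers=[E/A/D/C/B] holding=-

step 1 (pickup(D)): towers=[B/C; E/A] holding=D
step 2 (stack(D, A)): towers=[B/C; E/A/D] holding=-
step 3 (unstack(C, B)): towers=[B; E/A/D] holding=C
step 4 (stack(C, D)): towers=[B; E/A/D/C] holding=-
step 5 (unstack(C, E)) [no-op]: towers=[B; E/A/D/C] holding=-
step 6 (pickup(B)): towers=[E/A/D/C] holding=B
step 7 (stack(B, C)): towers=[E/A/D/C/B] holding=-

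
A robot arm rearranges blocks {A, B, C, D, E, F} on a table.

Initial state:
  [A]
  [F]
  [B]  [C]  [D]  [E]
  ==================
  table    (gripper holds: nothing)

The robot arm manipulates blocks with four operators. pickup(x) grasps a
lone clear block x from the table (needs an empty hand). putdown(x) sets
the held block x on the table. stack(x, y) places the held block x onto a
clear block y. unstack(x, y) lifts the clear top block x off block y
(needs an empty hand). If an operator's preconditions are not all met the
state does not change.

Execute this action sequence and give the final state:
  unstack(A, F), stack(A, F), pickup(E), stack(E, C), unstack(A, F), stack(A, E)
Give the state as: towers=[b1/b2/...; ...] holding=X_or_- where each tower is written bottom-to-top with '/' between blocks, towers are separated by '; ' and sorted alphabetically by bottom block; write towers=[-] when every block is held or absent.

step 1 (unstack(A, F)): towers=[B/F; C; D; E] holding=A
step 2 (stack(A, F)): towers=[B/F/A; C; D; E] holding=-
step 3 (pickup(E)): towers=[B/F/A; C; D] holding=E
step 4 (stack(E, C)): towers=[B/F/A; C/E; D] holding=-
step 5 (unstack(A, F)): towers=[B/F; C/E; D] holding=A
step 6 (stack(A, E)): towers=[B/F; C/E/A; D] holding=-

towers=[B/F; C/E/A; D] holding=-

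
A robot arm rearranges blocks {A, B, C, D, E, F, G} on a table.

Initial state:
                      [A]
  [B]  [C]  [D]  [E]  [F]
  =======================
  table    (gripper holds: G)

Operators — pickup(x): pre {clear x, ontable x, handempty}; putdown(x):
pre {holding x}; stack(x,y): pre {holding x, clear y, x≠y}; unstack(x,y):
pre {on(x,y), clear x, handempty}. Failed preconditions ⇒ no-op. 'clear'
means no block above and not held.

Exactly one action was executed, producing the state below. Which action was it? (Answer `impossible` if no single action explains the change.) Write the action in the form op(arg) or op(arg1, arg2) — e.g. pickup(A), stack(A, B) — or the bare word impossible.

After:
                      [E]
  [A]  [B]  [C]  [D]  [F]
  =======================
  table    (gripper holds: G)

impossible

target: towers=[A; B; C; D; F/E] holding=G
        putdown(G) → towers=[B; C; D; E; F/A; G] holding=-
       stack(G, B) → towers=[B/G; C; D; E; F/A] holding=-
       stack(G, D) → towers=[B; C; D/G; E; F/A] holding=-
       stack(G, A) → towers=[B; C; D; E; F/A/G] holding=-
       stack(G, E) → towers=[B; C; D; E/G; F/A] holding=-
       stack(G, C) → towers=[B; C/G; D; E; F/A] holding=-
none of the 6 applicable actions match → impossible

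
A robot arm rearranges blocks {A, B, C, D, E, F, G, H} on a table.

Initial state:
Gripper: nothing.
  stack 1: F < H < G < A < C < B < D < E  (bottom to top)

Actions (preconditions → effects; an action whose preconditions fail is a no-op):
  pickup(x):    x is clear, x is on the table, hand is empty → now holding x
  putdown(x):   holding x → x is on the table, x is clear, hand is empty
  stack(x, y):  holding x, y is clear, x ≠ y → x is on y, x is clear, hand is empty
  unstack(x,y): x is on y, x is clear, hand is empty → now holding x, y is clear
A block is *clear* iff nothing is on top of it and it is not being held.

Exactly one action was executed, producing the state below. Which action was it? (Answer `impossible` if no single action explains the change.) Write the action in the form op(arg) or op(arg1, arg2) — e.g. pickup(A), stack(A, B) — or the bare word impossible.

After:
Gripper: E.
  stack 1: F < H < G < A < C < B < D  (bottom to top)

unstack(E, D)

target: towers=[F/H/G/A/C/B/D] holding=E
     unstack(E, D) → towers=[F/H/G/A/C/B/D] holding=E  ← match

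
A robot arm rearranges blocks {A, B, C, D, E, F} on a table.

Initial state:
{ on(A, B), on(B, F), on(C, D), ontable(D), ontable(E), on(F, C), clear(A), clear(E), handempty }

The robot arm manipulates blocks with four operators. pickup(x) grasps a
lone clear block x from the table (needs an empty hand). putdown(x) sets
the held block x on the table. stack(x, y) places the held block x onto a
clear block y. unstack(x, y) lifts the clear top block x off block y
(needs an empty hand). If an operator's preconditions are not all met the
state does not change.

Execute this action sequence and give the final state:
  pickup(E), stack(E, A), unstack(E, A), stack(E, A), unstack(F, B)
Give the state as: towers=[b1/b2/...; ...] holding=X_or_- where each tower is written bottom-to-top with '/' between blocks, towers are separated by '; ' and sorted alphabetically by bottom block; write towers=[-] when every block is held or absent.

towers=[D/C/F/B/A/E] holding=-

step 1 (pickup(E)): towers=[D/C/F/B/A] holding=E
step 2 (stack(E, A)): towers=[D/C/F/B/A/E] holding=-
step 3 (unstack(E, A)): towers=[D/C/F/B/A] holding=E
step 4 (stack(E, A)): towers=[D/C/F/B/A/E] holding=-
step 5 (unstack(F, B)) [no-op]: towers=[D/C/F/B/A/E] holding=-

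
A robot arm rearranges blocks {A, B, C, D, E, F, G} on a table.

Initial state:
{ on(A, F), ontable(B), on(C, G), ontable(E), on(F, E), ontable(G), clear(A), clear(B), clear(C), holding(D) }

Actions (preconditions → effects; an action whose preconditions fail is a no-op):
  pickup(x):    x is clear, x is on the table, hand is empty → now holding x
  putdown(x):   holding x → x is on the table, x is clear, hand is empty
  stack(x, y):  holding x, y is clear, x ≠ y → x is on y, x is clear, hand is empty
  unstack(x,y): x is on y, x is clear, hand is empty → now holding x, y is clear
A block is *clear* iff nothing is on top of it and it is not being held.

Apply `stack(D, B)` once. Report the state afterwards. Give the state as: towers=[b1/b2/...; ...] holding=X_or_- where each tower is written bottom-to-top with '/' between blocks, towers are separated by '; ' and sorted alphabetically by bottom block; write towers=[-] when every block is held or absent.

before: towers=[B; E/F/A; G/C] holding=D
pre[stack(D, B)]: holding(D) ok, clear(B) ok, D≠B ok
all met → apply stack(D, B)
after:  towers=[B/D; E/F/A; G/C] holding=-

towers=[B/D; E/F/A; G/C] holding=-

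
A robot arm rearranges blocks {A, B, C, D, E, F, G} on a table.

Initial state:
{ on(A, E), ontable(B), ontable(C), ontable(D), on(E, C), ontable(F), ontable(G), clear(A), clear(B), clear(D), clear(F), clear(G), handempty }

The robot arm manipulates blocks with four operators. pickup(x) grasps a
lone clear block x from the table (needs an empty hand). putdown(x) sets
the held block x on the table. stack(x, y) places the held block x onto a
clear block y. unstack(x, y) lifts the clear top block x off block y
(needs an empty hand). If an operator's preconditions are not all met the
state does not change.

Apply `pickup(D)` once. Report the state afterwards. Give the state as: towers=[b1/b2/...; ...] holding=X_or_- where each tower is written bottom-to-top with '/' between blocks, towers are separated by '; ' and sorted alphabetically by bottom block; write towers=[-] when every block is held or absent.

towers=[B; C/E/A; F; G] holding=D

before: towers=[B; C/E/A; D; F; G] holding=-
pre[pickup(D)]: clear(D) yes, ontable(D) yes, handempty yes
all met → apply pickup(D)
after:  towers=[B; C/E/A; F; G] holding=D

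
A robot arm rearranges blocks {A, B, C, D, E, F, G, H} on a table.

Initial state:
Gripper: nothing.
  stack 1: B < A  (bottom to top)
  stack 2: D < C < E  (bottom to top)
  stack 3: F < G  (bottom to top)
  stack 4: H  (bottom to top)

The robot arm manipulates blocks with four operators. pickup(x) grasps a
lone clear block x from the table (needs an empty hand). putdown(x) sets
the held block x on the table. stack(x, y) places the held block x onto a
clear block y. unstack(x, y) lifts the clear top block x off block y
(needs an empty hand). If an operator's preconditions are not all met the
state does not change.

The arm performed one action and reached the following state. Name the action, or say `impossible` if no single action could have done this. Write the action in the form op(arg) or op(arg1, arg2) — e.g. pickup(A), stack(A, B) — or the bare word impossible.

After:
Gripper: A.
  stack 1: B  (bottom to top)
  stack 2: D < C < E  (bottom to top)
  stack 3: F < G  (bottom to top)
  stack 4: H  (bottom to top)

target: towers=[B; D/C/E; F/G; H] holding=A
     unstack(G, F) → towers=[B/A; D/C/E; F; H] holding=G
     unstack(A, B) → towers=[B; D/C/E; F/G; H] holding=A  ← match
     unstack(E, C) → towers=[B/A; D/C; F/G; H] holding=E
         pickup(H) → towers=[B/A; D/C/E; F/G] holding=H

unstack(A, B)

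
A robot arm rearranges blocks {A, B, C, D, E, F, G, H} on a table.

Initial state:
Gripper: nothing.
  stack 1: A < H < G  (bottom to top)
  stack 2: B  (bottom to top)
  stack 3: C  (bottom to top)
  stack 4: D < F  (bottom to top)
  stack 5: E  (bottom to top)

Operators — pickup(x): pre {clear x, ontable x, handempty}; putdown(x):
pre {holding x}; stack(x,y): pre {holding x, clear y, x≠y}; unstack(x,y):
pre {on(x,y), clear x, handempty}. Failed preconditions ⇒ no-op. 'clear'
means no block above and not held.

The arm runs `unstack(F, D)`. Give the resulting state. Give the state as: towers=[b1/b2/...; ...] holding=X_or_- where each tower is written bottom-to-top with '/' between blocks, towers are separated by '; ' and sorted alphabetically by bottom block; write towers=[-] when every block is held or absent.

before: towers=[A/H/G; B; C; D/F; E] holding=-
pre[unstack(F, D)]: on(F,D) ok, clear(F) ok, handempty ok
all met → apply unstack(F, D)
after:  towers=[A/H/G; B; C; D; E] holding=F

towers=[A/H/G; B; C; D; E] holding=F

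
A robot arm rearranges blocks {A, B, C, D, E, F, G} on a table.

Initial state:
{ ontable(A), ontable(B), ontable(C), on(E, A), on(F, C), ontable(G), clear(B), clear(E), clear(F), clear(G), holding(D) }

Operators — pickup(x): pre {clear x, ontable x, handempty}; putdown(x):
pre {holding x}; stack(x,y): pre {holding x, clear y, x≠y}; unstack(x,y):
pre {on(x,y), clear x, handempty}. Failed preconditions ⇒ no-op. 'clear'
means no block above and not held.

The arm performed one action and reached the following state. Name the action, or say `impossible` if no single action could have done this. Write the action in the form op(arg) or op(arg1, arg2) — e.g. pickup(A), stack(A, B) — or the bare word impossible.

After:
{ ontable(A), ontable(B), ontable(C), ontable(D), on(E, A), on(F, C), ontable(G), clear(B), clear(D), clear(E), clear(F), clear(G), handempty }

target: towers=[A/E; B; C/F; D; G] holding=-
        putdown(D) → towers=[A/E; B; C/F; D; G] holding=-  ← match
       stack(D, B) → towers=[A/E; B/D; C/F; G] holding=-
       stack(D, F) → towers=[A/E; B; C/F/D; G] holding=-
       stack(D, G) → towers=[A/E; B; C/F; G/D] holding=-
       stack(D, E) → towers=[A/E/D; B; C/F; G] holding=-

putdown(D)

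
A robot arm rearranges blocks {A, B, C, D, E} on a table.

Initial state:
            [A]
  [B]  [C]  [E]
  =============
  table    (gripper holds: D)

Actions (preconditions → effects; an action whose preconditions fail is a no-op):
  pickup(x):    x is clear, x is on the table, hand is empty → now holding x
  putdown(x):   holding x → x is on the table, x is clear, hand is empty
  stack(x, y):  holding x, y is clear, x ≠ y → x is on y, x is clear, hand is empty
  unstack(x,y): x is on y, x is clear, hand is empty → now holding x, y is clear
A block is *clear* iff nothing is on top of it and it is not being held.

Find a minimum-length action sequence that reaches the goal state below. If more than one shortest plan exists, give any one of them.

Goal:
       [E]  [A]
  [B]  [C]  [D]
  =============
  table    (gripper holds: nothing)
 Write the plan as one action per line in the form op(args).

putdown(D)
unstack(A, E)
stack(A, D)
pickup(E)
stack(E, C)

step 1 (putdown(D)): towers=[B; C; D; E/A] holding=-
step 2 (unstack(A, E)): towers=[B; C; D; E] holding=A
step 3 (stack(A, D)): towers=[B; C; D/A; E] holding=-
step 4 (pickup(E)): towers=[B; C; D/A] holding=E
step 5 (stack(E, C)): towers=[B; C/E; D/A] holding=-
goal check: towers=[B; C/E; D/A] holding=- — reached (length 5, optimal by BFS)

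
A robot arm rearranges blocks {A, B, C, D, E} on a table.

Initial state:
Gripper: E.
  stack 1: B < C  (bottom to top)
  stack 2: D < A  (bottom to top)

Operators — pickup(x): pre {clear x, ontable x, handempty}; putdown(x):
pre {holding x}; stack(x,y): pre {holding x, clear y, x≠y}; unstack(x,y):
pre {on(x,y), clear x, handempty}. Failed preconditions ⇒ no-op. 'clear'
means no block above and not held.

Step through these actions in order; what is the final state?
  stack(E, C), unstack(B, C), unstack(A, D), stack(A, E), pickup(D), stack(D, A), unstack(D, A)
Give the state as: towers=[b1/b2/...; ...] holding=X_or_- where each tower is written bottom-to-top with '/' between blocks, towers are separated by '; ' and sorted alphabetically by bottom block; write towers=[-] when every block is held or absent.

step 1 (stack(E, C)): towers=[B/C/E; D/A] holding=-
step 2 (unstack(B, C)) [no-op]: towers=[B/C/E; D/A] holding=-
step 3 (unstack(A, D)): towers=[B/C/E; D] holding=A
step 4 (stack(A, E)): towers=[B/C/E/A; D] holding=-
step 5 (pickup(D)): towers=[B/C/E/A] holding=D
step 6 (stack(D, A)): towers=[B/C/E/A/D] holding=-
step 7 (unstack(D, A)): towers=[B/C/E/A] holding=D

towers=[B/C/E/A] holding=D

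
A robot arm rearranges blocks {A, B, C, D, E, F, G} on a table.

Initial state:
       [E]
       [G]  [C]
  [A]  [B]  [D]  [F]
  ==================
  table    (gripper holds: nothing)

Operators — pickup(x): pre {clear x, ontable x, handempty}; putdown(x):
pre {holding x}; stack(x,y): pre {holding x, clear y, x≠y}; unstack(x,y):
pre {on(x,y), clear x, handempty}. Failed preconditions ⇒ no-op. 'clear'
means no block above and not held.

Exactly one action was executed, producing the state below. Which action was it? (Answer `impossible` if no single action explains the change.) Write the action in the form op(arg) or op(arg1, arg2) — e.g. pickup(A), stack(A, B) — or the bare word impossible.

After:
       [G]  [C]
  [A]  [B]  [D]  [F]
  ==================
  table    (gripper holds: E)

unstack(E, G)

target: towers=[A; B/G; D/C; F] holding=E
         pickup(F) → towers=[A; B/G/E; D/C] holding=F
         pickup(A) → towers=[B/G/E; D/C; F] holding=A
     unstack(E, G) → towers=[A; B/G; D/C; F] holding=E  ← match
     unstack(C, D) → towers=[A; B/G/E; D; F] holding=C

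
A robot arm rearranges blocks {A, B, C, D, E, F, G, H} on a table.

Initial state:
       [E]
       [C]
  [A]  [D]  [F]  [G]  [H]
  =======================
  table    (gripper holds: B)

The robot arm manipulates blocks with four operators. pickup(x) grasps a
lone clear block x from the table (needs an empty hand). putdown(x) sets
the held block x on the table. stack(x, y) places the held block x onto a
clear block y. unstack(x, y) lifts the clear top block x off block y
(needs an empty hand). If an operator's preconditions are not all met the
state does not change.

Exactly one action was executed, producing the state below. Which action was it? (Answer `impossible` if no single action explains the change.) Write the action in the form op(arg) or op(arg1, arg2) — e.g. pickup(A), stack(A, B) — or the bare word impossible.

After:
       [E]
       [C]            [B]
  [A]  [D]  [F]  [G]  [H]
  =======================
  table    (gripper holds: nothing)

target: towers=[A; D/C/E; F; G; H/B] holding=-
        putdown(B) → towers=[A; B; D/C/E; F; G; H] holding=-
       stack(B, G) → towers=[A; D/C/E; F; G/B; H] holding=-
       stack(B, A) → towers=[A/B; D/C/E; F; G; H] holding=-
       stack(B, E) → towers=[A; D/C/E/B; F; G; H] holding=-
       stack(B, H) → towers=[A; D/C/E; F; G; H/B] holding=-  ← match
       stack(B, F) → towers=[A; D/C/E; F/B; G; H] holding=-

stack(B, H)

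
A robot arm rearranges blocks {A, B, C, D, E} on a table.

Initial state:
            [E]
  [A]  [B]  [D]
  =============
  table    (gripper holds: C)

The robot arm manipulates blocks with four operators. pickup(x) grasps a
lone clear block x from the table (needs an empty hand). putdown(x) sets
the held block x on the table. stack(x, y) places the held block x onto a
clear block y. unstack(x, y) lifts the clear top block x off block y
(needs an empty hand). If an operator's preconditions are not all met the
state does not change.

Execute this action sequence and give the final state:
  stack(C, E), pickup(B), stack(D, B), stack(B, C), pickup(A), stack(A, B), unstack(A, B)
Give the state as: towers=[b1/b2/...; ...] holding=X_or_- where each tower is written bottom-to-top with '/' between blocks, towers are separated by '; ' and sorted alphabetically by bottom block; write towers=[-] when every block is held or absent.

towers=[D/E/C/B] holding=A

step 1 (stack(C, E)): towers=[A; B; D/E/C] holding=-
step 2 (pickup(B)): towers=[A; D/E/C] holding=B
step 3 (stack(D, B)) [no-op]: towers=[A; D/E/C] holding=B
step 4 (stack(B, C)): towers=[A; D/E/C/B] holding=-
step 5 (pickup(A)): towers=[D/E/C/B] holding=A
step 6 (stack(A, B)): towers=[D/E/C/B/A] holding=-
step 7 (unstack(A, B)): towers=[D/E/C/B] holding=A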